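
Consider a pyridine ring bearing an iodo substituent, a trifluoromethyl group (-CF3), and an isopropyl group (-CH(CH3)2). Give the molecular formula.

C9H9F3IN

Atom tally by fragment:
  pyridine ring core → C:5 H:5 N:1
  (− 3 ring H displaced by substituents)
  + I → I:1
  + CF3 → C:1 F:3
  + CH(CH3)2 → C:3 H:7
Element totals:
  C: 9
  H: 9
  F: 3
  I: 1
  N: 1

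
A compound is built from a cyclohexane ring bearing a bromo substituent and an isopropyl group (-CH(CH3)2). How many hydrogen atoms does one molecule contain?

Atom tally by fragment:
  cyclohexane ring core → C:6 H:12
  (− 2 ring H displaced by substituents)
  + Br → Br:1
  + CH(CH3)2 → C:3 H:7
Element totals:
  C: 9
  H: 17
  Br: 1

17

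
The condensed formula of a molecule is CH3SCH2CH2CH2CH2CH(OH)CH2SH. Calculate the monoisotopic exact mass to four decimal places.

180.0643

Element totals:
  C: 7
  H: 16
  O: 1
  S: 2
Molecular formula: C7H16OS2.
  M = 7(12.0) + 16(1.007825) + 15.994915 + 2(31.972071)
    = 84.000000 + 16.125200 + 15.994915 + 63.944142 = 180.064257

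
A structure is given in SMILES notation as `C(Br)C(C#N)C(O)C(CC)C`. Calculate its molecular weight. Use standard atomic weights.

Atom tally by fragment:
  BrCH2 → C:1 H:2 Br:1
  CH(CN) → C:2 H:1 N:1
  CH(OH) → C:1 H:2 O:1
  CH(C2H5) → C:3 H:6
  CH3 → C:1 H:3
Element totals:
  C: 8
  H: 14
  Br: 1
  N: 1
  O: 1
Molecular formula: C8H14BrNO.
  M = 8(12.011) + 14(1.008) + 79.904 + 14.007 + 15.999
    = 96.088 + 14.112 + 79.904 + 14.007 + 15.999 = 220.110

220.11 g/mol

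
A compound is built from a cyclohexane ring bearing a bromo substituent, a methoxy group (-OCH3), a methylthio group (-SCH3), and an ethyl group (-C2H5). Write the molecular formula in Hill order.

Atom tally by fragment:
  cyclohexane ring core → C:6 H:12
  (− 4 ring H displaced by substituents)
  + Br → Br:1
  + OCH3 → C:1 H:3 O:1
  + SCH3 → C:1 H:3 S:1
  + C2H5 → C:2 H:5
Element totals:
  C: 10
  H: 19
  Br: 1
  O: 1
  S: 1

C10H19BrOS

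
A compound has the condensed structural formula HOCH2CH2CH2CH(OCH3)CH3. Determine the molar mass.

Atom tally by fragment:
  HOCH2CH2 → C:2 H:5 O:1
  CH2 → C:1 H:2
  CH(OCH3) → C:2 H:4 O:1
  CH3 → C:1 H:3
Element totals:
  C: 6
  H: 14
  O: 2
Molecular formula: C6H14O2.
  M = 6(12.011) + 14(1.008) + 2(15.999)
    = 72.066 + 14.112 + 31.998 = 118.176

118.18 g/mol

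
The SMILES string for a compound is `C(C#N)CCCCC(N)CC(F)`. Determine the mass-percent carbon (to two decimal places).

62.76%

Atom tally by fragment:
  NCCH2 → C:2 H:2 N:1
  CH2 → C:1 H:2
  CH2 → C:1 H:2
  CH2 → C:1 H:2
  CH2 → C:1 H:2
  CH(NH2) → C:1 H:3 N:1
  CH2 → C:1 H:2
  CH2F → C:1 H:2 F:1
Element totals:
  C: 9
  H: 17
  F: 1
  N: 2
Molecular formula: C9H17FN2.
Molar mass = 172.247 g/mol.
Mass from C: 9 × 12.011 = 108.099 g/mol.
%C = 108.099 / 172.247 × 100 = 62.76%.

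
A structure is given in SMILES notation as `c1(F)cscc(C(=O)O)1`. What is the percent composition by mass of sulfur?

Atom tally by fragment:
  thiophene ring core → C:4 H:4 S:1
  (− 2 ring H displaced by substituents)
  + F → F:1
  + COOH → C:1 H:1 O:2
Element totals:
  C: 5
  H: 3
  F: 1
  O: 2
  S: 1
Molecular formula: C5H3FO2S.
Molar mass = 146.135 g/mol.
Mass from S: 1 × 32.06 = 32.060 g/mol.
%S = 32.060 / 146.135 × 100 = 21.94%.

21.94%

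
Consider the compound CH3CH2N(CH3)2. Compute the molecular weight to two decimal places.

73.14 g/mol

Element totals:
  C: 4
  H: 11
  N: 1
Molecular formula: C4H11N.
  M = 4(12.011) + 11(1.008) + 14.007
    = 48.044 + 11.088 + 14.007 = 73.139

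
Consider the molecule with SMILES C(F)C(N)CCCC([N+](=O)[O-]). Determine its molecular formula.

C6H13FN2O2

Atom tally by fragment:
  FCH2 → C:1 H:2 F:1
  CH(NH2) → C:1 H:3 N:1
  CH2 → C:1 H:2
  CH2 → C:1 H:2
  CH2 → C:1 H:2
  CH2NO2 → C:1 H:2 N:1 O:2
Element totals:
  C: 6
  H: 13
  F: 1
  N: 2
  O: 2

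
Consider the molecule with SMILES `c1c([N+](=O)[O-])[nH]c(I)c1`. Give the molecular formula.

Atom tally by fragment:
  pyrrole ring core → C:4 H:5 N:1
  (− 2 ring H displaced by substituents)
  + NO2 → N:1 O:2
  + I → I:1
Element totals:
  C: 4
  H: 3
  I: 1
  N: 2
  O: 2

C4H3IN2O2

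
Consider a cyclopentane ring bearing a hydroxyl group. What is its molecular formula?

Atom tally by fragment:
  cyclopentane ring core → C:5 H:10
  (− 1 ring H displaced by substituents)
  + OH → O:1 H:1
Element totals:
  C: 5
  H: 10
  O: 1

C5H10O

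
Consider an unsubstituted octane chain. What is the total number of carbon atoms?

Atom tally by fragment:
  CH3 → C:1 H:3
  CH2 → C:1 H:2
  CH2 → C:1 H:2
  CH2 → C:1 H:2
  CH2 → C:1 H:2
  CH2 → C:1 H:2
  CH2 → C:1 H:2
  CH3 → C:1 H:3
Element totals:
  C: 8
  H: 18

8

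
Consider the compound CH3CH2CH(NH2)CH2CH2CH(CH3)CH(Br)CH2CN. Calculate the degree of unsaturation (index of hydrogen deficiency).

Atom tally by fragment:
  CH3 → C:1 H:3
  CH2 → C:1 H:2
  CH(NH2) → C:1 H:3 N:1
  CH2 → C:1 H:2
  CH2 → C:1 H:2
  CH(CH3) → C:2 H:4
  CH(Br) → C:1 H:1 Br:1
  CH2CN → C:2 H:2 N:1
Element totals:
  C: 10
  H: 19
  Br: 1
  N: 2
Molecular formula: C10H19BrN2.
DoU = (2C + 2 + N − H − X) / 2 = (2·10 + 2 + 2 − 19 − 1) / 2 = 2.

2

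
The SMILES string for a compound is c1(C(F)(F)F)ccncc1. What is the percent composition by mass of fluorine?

38.75%

Atom tally by fragment:
  pyridine ring core → C:5 H:5 N:1
  (− 1 ring H displaced by substituents)
  + CF3 → C:1 F:3
Element totals:
  C: 6
  H: 4
  F: 3
  N: 1
Molecular formula: C6H4F3N.
Molar mass = 147.099 g/mol.
Mass from F: 3 × 18.998 = 56.994 g/mol.
%F = 56.994 / 147.099 × 100 = 38.75%.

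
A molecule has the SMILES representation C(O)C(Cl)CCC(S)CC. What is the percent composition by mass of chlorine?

Atom tally by fragment:
  HOCH2 → C:1 H:3 O:1
  CH(Cl) → C:1 H:1 Cl:1
  CH2 → C:1 H:2
  CH2 → C:1 H:2
  CH(SH) → C:1 H:2 S:1
  CH2 → C:1 H:2
  CH3 → C:1 H:3
Element totals:
  C: 7
  H: 15
  Cl: 1
  O: 1
  S: 1
Molecular formula: C7H15ClOS.
Molar mass = 182.706 g/mol.
Mass from Cl: 1 × 35.45 = 35.450 g/mol.
%Cl = 35.450 / 182.706 × 100 = 19.40%.

19.40%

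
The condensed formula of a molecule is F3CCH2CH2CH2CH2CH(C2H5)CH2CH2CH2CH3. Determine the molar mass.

224.31 g/mol

Atom tally by fragment:
  F3CCH2 → C:2 H:2 F:3
  CH2 → C:1 H:2
  CH2 → C:1 H:2
  CH2 → C:1 H:2
  CH(C2H5) → C:3 H:6
  CH2 → C:1 H:2
  CH2 → C:1 H:2
  CH2 → C:1 H:2
  CH3 → C:1 H:3
Element totals:
  C: 12
  H: 23
  F: 3
Molecular formula: C12H23F3.
  M = 12(12.011) + 23(1.008) + 3(18.998)
    = 144.132 + 23.184 + 56.994 = 224.310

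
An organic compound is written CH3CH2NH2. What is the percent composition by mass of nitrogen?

Atom tally by fragment:
  CH3 → C:1 H:3
  CH2NH2 → C:1 H:4 N:1
Element totals:
  C: 2
  H: 7
  N: 1
Molecular formula: C2H7N.
Molar mass = 45.085 g/mol.
Mass from N: 1 × 14.007 = 14.007 g/mol.
%N = 14.007 / 45.085 × 100 = 31.07%.

31.07%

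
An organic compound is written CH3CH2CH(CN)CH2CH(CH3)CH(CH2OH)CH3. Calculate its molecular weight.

Atom tally by fragment:
  CH3 → C:1 H:3
  CH2 → C:1 H:2
  CH(CN) → C:2 H:1 N:1
  CH2 → C:1 H:2
  CH(CH3) → C:2 H:4
  CH(CH2OH) → C:2 H:4 O:1
  CH3 → C:1 H:3
Element totals:
  C: 10
  H: 19
  N: 1
  O: 1
Molecular formula: C10H19NO.
  M = 10(12.011) + 19(1.008) + 14.007 + 15.999
    = 120.110 + 19.152 + 14.007 + 15.999 = 169.268

169.27 g/mol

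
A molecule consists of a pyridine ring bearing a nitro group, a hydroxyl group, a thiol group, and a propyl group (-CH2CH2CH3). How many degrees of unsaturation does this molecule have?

Atom tally by fragment:
  pyridine ring core → C:5 H:5 N:1
  (− 4 ring H displaced by substituents)
  + NO2 → N:1 O:2
  + OH → O:1 H:1
  + SH → S:1 H:1
  + CH2CH2CH3 → C:3 H:7
Element totals:
  C: 8
  H: 10
  N: 2
  O: 3
  S: 1
Molecular formula: C8H10N2O3S.
DoU = (2C + 2 + N − H − X) / 2 = (2·8 + 2 + 2 − 10 − 0) / 2 = 5.

5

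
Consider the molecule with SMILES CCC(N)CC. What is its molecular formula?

Atom tally by fragment:
  CH3 → C:1 H:3
  CH2 → C:1 H:2
  CH(NH2) → C:1 H:3 N:1
  CH2 → C:1 H:2
  CH3 → C:1 H:3
Element totals:
  C: 5
  H: 13
  N: 1

C5H13N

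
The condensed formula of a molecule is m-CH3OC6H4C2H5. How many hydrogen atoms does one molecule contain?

12

Atom tally by fragment:
  benzene ring core → C:6 H:6
  (− 2 ring H displaced by substituents)
  + OCH3 → C:1 H:3 O:1
  + C2H5 → C:2 H:5
Element totals:
  C: 9
  H: 12
  O: 1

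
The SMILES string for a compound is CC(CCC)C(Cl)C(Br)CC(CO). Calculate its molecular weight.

271.62 g/mol

Atom tally by fragment:
  CH3 → C:1 H:3
  CH(CH2CH2CH3) → C:4 H:8
  CH(Cl) → C:1 H:1 Cl:1
  CH(Br) → C:1 H:1 Br:1
  CH2 → C:1 H:2
  CH2CH2OH → C:2 H:5 O:1
Element totals:
  C: 10
  H: 20
  Br: 1
  Cl: 1
  O: 1
Molecular formula: C10H20BrClO.
  M = 10(12.011) + 20(1.008) + 79.904 + 35.45 + 15.999
    = 120.110 + 20.160 + 79.904 + 35.450 + 15.999 = 271.623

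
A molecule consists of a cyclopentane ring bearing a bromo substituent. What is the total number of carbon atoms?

5

Atom tally by fragment:
  cyclopentane ring core → C:5 H:10
  (− 1 ring H displaced by substituents)
  + Br → Br:1
Element totals:
  C: 5
  H: 9
  Br: 1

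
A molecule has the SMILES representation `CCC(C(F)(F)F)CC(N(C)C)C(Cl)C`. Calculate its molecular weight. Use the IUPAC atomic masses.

Atom tally by fragment:
  CH3 → C:1 H:3
  CH2 → C:1 H:2
  CH(CF3) → C:2 H:1 F:3
  CH2 → C:1 H:2
  CH(N(CH3)2) → C:3 H:7 N:1
  CH(Cl) → C:1 H:1 Cl:1
  CH3 → C:1 H:3
Element totals:
  C: 10
  H: 19
  Cl: 1
  F: 3
  N: 1
Molecular formula: C10H19ClF3N.
  M = 10(12.011) + 19(1.008) + 35.45 + 3(18.998) + 14.007
    = 120.110 + 19.152 + 35.450 + 56.994 + 14.007 = 245.713

245.71 g/mol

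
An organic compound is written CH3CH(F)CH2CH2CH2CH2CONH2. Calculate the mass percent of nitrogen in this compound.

Atom tally by fragment:
  CH3 → C:1 H:3
  CH(F) → C:1 H:1 F:1
  CH2 → C:1 H:2
  CH2 → C:1 H:2
  CH2 → C:1 H:2
  CH2CONH2 → C:2 H:4 O:1 N:1
Element totals:
  C: 7
  H: 14
  F: 1
  N: 1
  O: 1
Molecular formula: C7H14FNO.
Molar mass = 147.193 g/mol.
Mass from N: 1 × 14.007 = 14.007 g/mol.
%N = 14.007 / 147.193 × 100 = 9.52%.

9.52%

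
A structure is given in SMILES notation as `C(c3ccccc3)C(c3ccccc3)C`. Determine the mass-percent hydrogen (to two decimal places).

Atom tally by fragment:
  C6H5CH2 → C:7 H:7
  CH(C6H5) → C:7 H:6
  CH3 → C:1 H:3
Element totals:
  C: 15
  H: 16
Molecular formula: C15H16.
Molar mass = 196.293 g/mol.
Mass from H: 16 × 1.008 = 16.128 g/mol.
%H = 16.128 / 196.293 × 100 = 8.22%.

8.22%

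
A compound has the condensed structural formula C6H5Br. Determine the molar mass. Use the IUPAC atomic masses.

Atom tally by fragment:
  benzene ring core → C:6 H:6
  (− 1 ring H displaced by substituents)
  + Br → Br:1
Element totals:
  C: 6
  H: 5
  Br: 1
Molecular formula: C6H5Br.
  M = 6(12.011) + 5(1.008) + 79.904
    = 72.066 + 5.040 + 79.904 = 157.010

157.01 g/mol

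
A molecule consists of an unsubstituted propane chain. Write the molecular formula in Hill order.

C3H8

Atom tally by fragment:
  CH3 → C:1 H:3
  CH2 → C:1 H:2
  CH3 → C:1 H:3
Element totals:
  C: 3
  H: 8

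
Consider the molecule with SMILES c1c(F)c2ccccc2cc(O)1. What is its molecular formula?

C10H7FO

Atom tally by fragment:
  naphthalene ring system core → C:10 H:8
  (− 2 ring H displaced by substituents)
  + F → F:1
  + OH → O:1 H:1
Element totals:
  C: 10
  H: 7
  F: 1
  O: 1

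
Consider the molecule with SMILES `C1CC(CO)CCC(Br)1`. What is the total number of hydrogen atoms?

Atom tally by fragment:
  cyclohexane ring core → C:6 H:12
  (− 2 ring H displaced by substituents)
  + CH2OH → C:1 H:3 O:1
  + Br → Br:1
Element totals:
  C: 7
  H: 13
  Br: 1
  O: 1

13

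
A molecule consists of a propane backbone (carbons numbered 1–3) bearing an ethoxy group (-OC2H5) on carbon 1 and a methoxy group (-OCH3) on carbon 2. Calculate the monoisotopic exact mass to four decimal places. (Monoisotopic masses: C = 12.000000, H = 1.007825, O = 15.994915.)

118.0994

Atom tally by fragment:
  C2H5OCH2 → C:3 H:7 O:1
  CH(OCH3) → C:2 H:4 O:1
  CH3 → C:1 H:3
Element totals:
  C: 6
  H: 14
  O: 2
Molecular formula: C6H14O2.
  M = 6(12.0) + 14(1.007825) + 2(15.994915)
    = 72.000000 + 14.109550 + 31.989830 = 118.099380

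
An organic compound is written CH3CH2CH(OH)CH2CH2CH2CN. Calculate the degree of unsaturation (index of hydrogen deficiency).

Atom tally by fragment:
  CH3 → C:1 H:3
  CH2 → C:1 H:2
  CH(OH) → C:1 H:2 O:1
  CH2 → C:1 H:2
  CH2 → C:1 H:2
  CH2CN → C:2 H:2 N:1
Element totals:
  C: 7
  H: 13
  N: 1
  O: 1
Molecular formula: C7H13NO.
DoU = (2C + 2 + N − H − X) / 2 = (2·7 + 2 + 1 − 13 − 0) / 2 = 2.

2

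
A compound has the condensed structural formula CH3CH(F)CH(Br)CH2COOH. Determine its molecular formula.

Atom tally by fragment:
  CH3 → C:1 H:3
  CH(F) → C:1 H:1 F:1
  CH(Br) → C:1 H:1 Br:1
  CH2COOH → C:2 H:3 O:2
Element totals:
  C: 5
  H: 8
  Br: 1
  F: 1
  O: 2

C5H8BrFO2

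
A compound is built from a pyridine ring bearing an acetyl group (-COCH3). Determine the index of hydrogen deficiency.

Atom tally by fragment:
  pyridine ring core → C:5 H:5 N:1
  (− 1 ring H displaced by substituents)
  + COCH3 → C:2 H:3 O:1
Element totals:
  C: 7
  H: 7
  N: 1
  O: 1
Molecular formula: C7H7NO.
DoU = (2C + 2 + N − H − X) / 2 = (2·7 + 2 + 1 − 7 − 0) / 2 = 5.

5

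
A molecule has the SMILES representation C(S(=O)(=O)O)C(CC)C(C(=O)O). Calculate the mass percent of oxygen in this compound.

40.77%

Atom tally by fragment:
  HO3SCH2 → C:1 H:3 S:1 O:3
  CH(C2H5) → C:3 H:6
  CH2COOH → C:2 H:3 O:2
Element totals:
  C: 6
  H: 12
  O: 5
  S: 1
Molecular formula: C6H12O5S.
Molar mass = 196.217 g/mol.
Mass from O: 5 × 15.999 = 79.995 g/mol.
%O = 79.995 / 196.217 × 100 = 40.77%.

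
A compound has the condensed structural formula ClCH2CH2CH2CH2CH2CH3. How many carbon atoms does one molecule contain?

Element totals:
  C: 6
  H: 13
  Cl: 1

6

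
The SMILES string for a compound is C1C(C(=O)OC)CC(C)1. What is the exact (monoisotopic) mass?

Atom tally by fragment:
  cyclobutane ring core → C:4 H:8
  (− 2 ring H displaced by substituents)
  + COOCH3 → C:2 H:3 O:2
  + CH3 → C:1 H:3
Element totals:
  C: 7
  H: 12
  O: 2
Molecular formula: C7H12O2.
  M = 7(12.0) + 12(1.007825) + 2(15.994915)
    = 84.000000 + 12.093900 + 31.989830 = 128.083730

128.0837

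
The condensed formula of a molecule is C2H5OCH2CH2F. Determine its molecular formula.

Atom tally by fragment:
  C2H5OCH2 → C:3 H:7 O:1
  CH2F → C:1 H:2 F:1
Element totals:
  C: 4
  H: 9
  F: 1
  O: 1

C4H9FO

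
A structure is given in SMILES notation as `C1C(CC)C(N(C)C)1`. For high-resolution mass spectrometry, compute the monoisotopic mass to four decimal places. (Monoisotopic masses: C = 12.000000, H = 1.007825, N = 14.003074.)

113.1204

Atom tally by fragment:
  cyclopropane ring core → C:3 H:6
  (− 2 ring H displaced by substituents)
  + C2H5 → C:2 H:5
  + N(CH3)2 → N:1 C:2 H:6
Element totals:
  C: 7
  H: 15
  N: 1
Molecular formula: C7H15N.
  M = 7(12.0) + 15(1.007825) + 14.003074
    = 84.000000 + 15.117375 + 14.003074 = 113.120449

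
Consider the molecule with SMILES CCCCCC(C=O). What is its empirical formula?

Atom tally by fragment:
  CH3 → C:1 H:3
  CH2 → C:1 H:2
  CH2 → C:1 H:2
  CH2 → C:1 H:2
  CH2 → C:1 H:2
  CH2CHO → C:2 H:3 O:1
Element totals:
  C: 7
  H: 14
  O: 1
Molecular formula: C7H14O.
gcd of subscripts (7, 14, 1) = 1, so the empirical formula equals the molecular formula.

C7H14O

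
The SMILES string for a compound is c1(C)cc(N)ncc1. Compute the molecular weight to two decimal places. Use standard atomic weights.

108.14 g/mol

Atom tally by fragment:
  pyridine ring core → C:5 H:5 N:1
  (− 2 ring H displaced by substituents)
  + CH3 → C:1 H:3
  + NH2 → N:1 H:2
Element totals:
  C: 6
  H: 8
  N: 2
Molecular formula: C6H8N2.
  M = 6(12.011) + 8(1.008) + 2(14.007)
    = 72.066 + 8.064 + 28.014 = 108.144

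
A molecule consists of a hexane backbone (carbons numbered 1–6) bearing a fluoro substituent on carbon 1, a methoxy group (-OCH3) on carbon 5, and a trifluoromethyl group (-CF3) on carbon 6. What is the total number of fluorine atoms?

4

Atom tally by fragment:
  FCH2 → C:1 H:2 F:1
  CH2 → C:1 H:2
  CH2 → C:1 H:2
  CH2 → C:1 H:2
  CH(OCH3) → C:2 H:4 O:1
  CH2CF3 → C:2 H:2 F:3
Element totals:
  C: 8
  H: 14
  F: 4
  O: 1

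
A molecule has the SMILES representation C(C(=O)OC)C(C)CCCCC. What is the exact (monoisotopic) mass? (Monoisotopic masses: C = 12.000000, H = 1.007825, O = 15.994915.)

172.1463

Atom tally by fragment:
  CH3OOCCH2 → C:3 H:5 O:2
  CH(CH3) → C:2 H:4
  CH2 → C:1 H:2
  CH2 → C:1 H:2
  CH2 → C:1 H:2
  CH2 → C:1 H:2
  CH3 → C:1 H:3
Element totals:
  C: 10
  H: 20
  O: 2
Molecular formula: C10H20O2.
  M = 10(12.0) + 20(1.007825) + 2(15.994915)
    = 120.000000 + 20.156500 + 31.989830 = 172.146330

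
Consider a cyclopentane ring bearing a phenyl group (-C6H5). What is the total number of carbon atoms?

Atom tally by fragment:
  cyclopentane ring core → C:5 H:10
  (− 1 ring H displaced by substituents)
  + C6H5 → C:6 H:5
Element totals:
  C: 11
  H: 14

11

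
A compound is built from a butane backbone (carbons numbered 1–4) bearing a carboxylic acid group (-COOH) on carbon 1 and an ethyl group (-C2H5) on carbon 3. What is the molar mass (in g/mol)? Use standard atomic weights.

130.19 g/mol

Atom tally by fragment:
  HOOCCH2 → C:2 H:3 O:2
  CH2 → C:1 H:2
  CH(C2H5) → C:3 H:6
  CH3 → C:1 H:3
Element totals:
  C: 7
  H: 14
  O: 2
Molecular formula: C7H14O2.
  M = 7(12.011) + 14(1.008) + 2(15.999)
    = 84.077 + 14.112 + 31.998 = 130.187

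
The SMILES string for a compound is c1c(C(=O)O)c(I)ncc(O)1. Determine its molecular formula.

C6H4INO3

Atom tally by fragment:
  pyridine ring core → C:5 H:5 N:1
  (− 3 ring H displaced by substituents)
  + COOH → C:1 H:1 O:2
  + I → I:1
  + OH → O:1 H:1
Element totals:
  C: 6
  H: 4
  I: 1
  N: 1
  O: 3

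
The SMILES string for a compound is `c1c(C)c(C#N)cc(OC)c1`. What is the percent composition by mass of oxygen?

10.87%

Atom tally by fragment:
  benzene ring core → C:6 H:6
  (− 3 ring H displaced by substituents)
  + CH3 → C:1 H:3
  + CN → C:1 N:1
  + OCH3 → C:1 H:3 O:1
Element totals:
  C: 9
  H: 9
  N: 1
  O: 1
Molecular formula: C9H9NO.
Molar mass = 147.177 g/mol.
Mass from O: 1 × 15.999 = 15.999 g/mol.
%O = 15.999 / 147.177 × 100 = 10.87%.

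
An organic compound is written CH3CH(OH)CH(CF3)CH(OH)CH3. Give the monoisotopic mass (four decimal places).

Atom tally by fragment:
  CH3 → C:1 H:3
  CH(OH) → C:1 H:2 O:1
  CH(CF3) → C:2 H:1 F:3
  CH(OH) → C:1 H:2 O:1
  CH3 → C:1 H:3
Element totals:
  C: 6
  H: 11
  F: 3
  O: 2
Molecular formula: C6H11F3O2.
  M = 6(12.0) + 11(1.007825) + 3(18.998403) + 2(15.994915)
    = 72.000000 + 11.086075 + 56.995209 + 31.989830 = 172.071114

172.0711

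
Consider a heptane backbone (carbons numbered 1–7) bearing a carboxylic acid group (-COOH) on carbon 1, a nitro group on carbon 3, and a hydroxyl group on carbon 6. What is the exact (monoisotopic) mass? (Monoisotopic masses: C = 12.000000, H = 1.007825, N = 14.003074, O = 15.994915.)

Atom tally by fragment:
  HOOCCH2 → C:2 H:3 O:2
  CH2 → C:1 H:2
  CH(NO2) → C:1 H:1 N:1 O:2
  CH2 → C:1 H:2
  CH2 → C:1 H:2
  CH(OH) → C:1 H:2 O:1
  CH3 → C:1 H:3
Element totals:
  C: 8
  H: 15
  N: 1
  O: 5
Molecular formula: C8H15NO5.
  M = 8(12.0) + 15(1.007825) + 14.003074 + 5(15.994915)
    = 96.000000 + 15.117375 + 14.003074 + 79.974575 = 205.095024

205.0950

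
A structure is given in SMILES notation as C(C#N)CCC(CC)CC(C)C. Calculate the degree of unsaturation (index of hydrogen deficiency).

Atom tally by fragment:
  NCCH2 → C:2 H:2 N:1
  CH2 → C:1 H:2
  CH2 → C:1 H:2
  CH(C2H5) → C:3 H:6
  CH2 → C:1 H:2
  CH(CH3) → C:2 H:4
  CH3 → C:1 H:3
Element totals:
  C: 11
  H: 21
  N: 1
Molecular formula: C11H21N.
DoU = (2C + 2 + N − H − X) / 2 = (2·11 + 2 + 1 − 21 − 0) / 2 = 2.

2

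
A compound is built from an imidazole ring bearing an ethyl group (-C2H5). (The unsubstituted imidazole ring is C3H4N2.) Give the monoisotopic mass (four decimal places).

96.0687

Atom tally by fragment:
  imidazole ring core → C:3 H:4 N:2
  (− 1 ring H displaced by substituents)
  + C2H5 → C:2 H:5
Element totals:
  C: 5
  H: 8
  N: 2
Molecular formula: C5H8N2.
  M = 5(12.0) + 8(1.007825) + 2(14.003074)
    = 60.000000 + 8.062600 + 28.006148 = 96.068748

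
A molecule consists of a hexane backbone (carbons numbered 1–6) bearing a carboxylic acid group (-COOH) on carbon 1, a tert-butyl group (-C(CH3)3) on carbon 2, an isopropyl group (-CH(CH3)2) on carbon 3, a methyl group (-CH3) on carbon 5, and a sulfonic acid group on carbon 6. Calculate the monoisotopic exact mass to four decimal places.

322.1814

Atom tally by fragment:
  HOOCCH2 → C:2 H:3 O:2
  CH(C(CH3)3) → C:5 H:10
  CH(CH(CH3)2) → C:4 H:8
  CH2 → C:1 H:2
  CH(CH3) → C:2 H:4
  CH2SO3H → C:1 H:3 S:1 O:3
Element totals:
  C: 15
  H: 30
  O: 5
  S: 1
Molecular formula: C15H30O5S.
  M = 15(12.0) + 30(1.007825) + 5(15.994915) + 31.972071
    = 180.000000 + 30.234750 + 79.974575 + 31.972071 = 322.181396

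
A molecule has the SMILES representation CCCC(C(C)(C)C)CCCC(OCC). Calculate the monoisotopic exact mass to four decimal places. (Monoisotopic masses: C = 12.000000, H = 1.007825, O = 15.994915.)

Atom tally by fragment:
  CH3 → C:1 H:3
  CH2 → C:1 H:2
  CH2 → C:1 H:2
  CH(C(CH3)3) → C:5 H:10
  CH2 → C:1 H:2
  CH2 → C:1 H:2
  CH2 → C:1 H:2
  CH2OC2H5 → C:3 H:7 O:1
Element totals:
  C: 14
  H: 30
  O: 1
Molecular formula: C14H30O.
  M = 14(12.0) + 30(1.007825) + 15.994915
    = 168.000000 + 30.234750 + 15.994915 = 214.229665

214.2297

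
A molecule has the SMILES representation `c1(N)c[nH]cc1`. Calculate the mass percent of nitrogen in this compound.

Atom tally by fragment:
  pyrrole ring core → C:4 H:5 N:1
  (− 1 ring H displaced by substituents)
  + NH2 → N:1 H:2
Element totals:
  C: 4
  H: 6
  N: 2
Molecular formula: C4H6N2.
Molar mass = 82.106 g/mol.
Mass from N: 2 × 14.007 = 28.014 g/mol.
%N = 28.014 / 82.106 × 100 = 34.12%.

34.12%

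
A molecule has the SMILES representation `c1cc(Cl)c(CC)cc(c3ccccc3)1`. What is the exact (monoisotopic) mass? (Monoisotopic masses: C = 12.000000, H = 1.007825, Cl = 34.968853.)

216.0706

Atom tally by fragment:
  benzene ring core → C:6 H:6
  (− 3 ring H displaced by substituents)
  + Cl → Cl:1
  + C2H5 → C:2 H:5
  + C6H5 → C:6 H:5
Element totals:
  C: 14
  H: 13
  Cl: 1
Molecular formula: C14H13Cl.
  M = 14(12.0) + 13(1.007825) + 34.968853
    = 168.000000 + 13.101725 + 34.968853 = 216.070578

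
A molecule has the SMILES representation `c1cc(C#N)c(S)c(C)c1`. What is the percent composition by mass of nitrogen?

Atom tally by fragment:
  benzene ring core → C:6 H:6
  (− 3 ring H displaced by substituents)
  + CN → C:1 N:1
  + SH → S:1 H:1
  + CH3 → C:1 H:3
Element totals:
  C: 8
  H: 7
  N: 1
  S: 1
Molecular formula: C8H7NS.
Molar mass = 149.211 g/mol.
Mass from N: 1 × 14.007 = 14.007 g/mol.
%N = 14.007 / 149.211 × 100 = 9.39%.

9.39%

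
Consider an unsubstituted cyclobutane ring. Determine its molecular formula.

Atom tally by fragment:
  cyclobutane ring core → C:4 H:8
Element totals:
  C: 4
  H: 8

C4H8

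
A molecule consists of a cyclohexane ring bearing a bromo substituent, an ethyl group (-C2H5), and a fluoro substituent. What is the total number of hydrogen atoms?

14

Atom tally by fragment:
  cyclohexane ring core → C:6 H:12
  (− 3 ring H displaced by substituents)
  + Br → Br:1
  + C2H5 → C:2 H:5
  + F → F:1
Element totals:
  C: 8
  H: 14
  Br: 1
  F: 1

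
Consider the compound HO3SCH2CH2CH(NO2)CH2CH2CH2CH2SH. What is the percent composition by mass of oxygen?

31.09%

Element totals:
  C: 7
  H: 15
  N: 1
  O: 5
  S: 2
Molecular formula: C7H15NO5S2.
Molar mass = 257.319 g/mol.
Mass from O: 5 × 15.999 = 79.995 g/mol.
%O = 79.995 / 257.319 × 100 = 31.09%.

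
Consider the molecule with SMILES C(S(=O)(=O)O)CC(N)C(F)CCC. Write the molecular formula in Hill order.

Atom tally by fragment:
  HO3SCH2 → C:1 H:3 S:1 O:3
  CH2 → C:1 H:2
  CH(NH2) → C:1 H:3 N:1
  CH(F) → C:1 H:1 F:1
  CH2 → C:1 H:2
  CH2 → C:1 H:2
  CH3 → C:1 H:3
Element totals:
  C: 7
  H: 16
  F: 1
  N: 1
  O: 3
  S: 1

C7H16FNO3S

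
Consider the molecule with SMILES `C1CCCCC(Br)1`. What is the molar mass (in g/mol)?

Atom tally by fragment:
  cyclohexane ring core → C:6 H:12
  (− 1 ring H displaced by substituents)
  + Br → Br:1
Element totals:
  C: 6
  H: 11
  Br: 1
Molecular formula: C6H11Br.
  M = 6(12.011) + 11(1.008) + 79.904
    = 72.066 + 11.088 + 79.904 = 163.058

163.06 g/mol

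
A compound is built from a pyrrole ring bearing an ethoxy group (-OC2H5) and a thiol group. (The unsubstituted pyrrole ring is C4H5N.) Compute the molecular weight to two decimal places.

143.20 g/mol

Atom tally by fragment:
  pyrrole ring core → C:4 H:5 N:1
  (− 2 ring H displaced by substituents)
  + OC2H5 → C:2 H:5 O:1
  + SH → S:1 H:1
Element totals:
  C: 6
  H: 9
  N: 1
  O: 1
  S: 1
Molecular formula: C6H9NOS.
  M = 6(12.011) + 9(1.008) + 14.007 + 15.999 + 32.06
    = 72.066 + 9.072 + 14.007 + 15.999 + 32.060 = 143.204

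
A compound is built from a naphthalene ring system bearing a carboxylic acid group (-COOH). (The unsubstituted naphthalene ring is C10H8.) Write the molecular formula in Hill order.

Atom tally by fragment:
  naphthalene ring system core → C:10 H:8
  (− 1 ring H displaced by substituents)
  + COOH → C:1 H:1 O:2
Element totals:
  C: 11
  H: 8
  O: 2

C11H8O2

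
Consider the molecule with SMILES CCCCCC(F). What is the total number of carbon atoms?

6

Atom tally by fragment:
  CH3 → C:1 H:3
  CH2 → C:1 H:2
  CH2 → C:1 H:2
  CH2 → C:1 H:2
  CH2 → C:1 H:2
  CH2F → C:1 H:2 F:1
Element totals:
  C: 6
  H: 13
  F: 1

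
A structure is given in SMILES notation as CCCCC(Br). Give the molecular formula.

Atom tally by fragment:
  CH3 → C:1 H:3
  CH2 → C:1 H:2
  CH2 → C:1 H:2
  CH2 → C:1 H:2
  CH2Br → C:1 H:2 Br:1
Element totals:
  C: 5
  H: 11
  Br: 1

C5H11Br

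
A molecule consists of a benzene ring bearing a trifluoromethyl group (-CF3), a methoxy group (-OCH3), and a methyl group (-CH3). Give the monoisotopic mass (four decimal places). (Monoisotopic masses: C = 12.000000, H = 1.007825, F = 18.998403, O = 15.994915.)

190.0605

Atom tally by fragment:
  benzene ring core → C:6 H:6
  (− 3 ring H displaced by substituents)
  + CF3 → C:1 F:3
  + OCH3 → C:1 H:3 O:1
  + CH3 → C:1 H:3
Element totals:
  C: 9
  H: 9
  F: 3
  O: 1
Molecular formula: C9H9F3O.
  M = 9(12.0) + 9(1.007825) + 3(18.998403) + 15.994915
    = 108.000000 + 9.070425 + 56.995209 + 15.994915 = 190.060549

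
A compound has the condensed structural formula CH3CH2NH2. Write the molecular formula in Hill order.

C2H7N

Element totals:
  C: 2
  H: 7
  N: 1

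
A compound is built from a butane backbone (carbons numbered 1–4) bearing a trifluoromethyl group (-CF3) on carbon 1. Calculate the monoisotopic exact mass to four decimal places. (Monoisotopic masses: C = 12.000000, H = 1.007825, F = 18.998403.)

126.0656

Atom tally by fragment:
  F3CCH2 → C:2 H:2 F:3
  CH2 → C:1 H:2
  CH2 → C:1 H:2
  CH3 → C:1 H:3
Element totals:
  C: 5
  H: 9
  F: 3
Molecular formula: C5H9F3.
  M = 5(12.0) + 9(1.007825) + 3(18.998403)
    = 60.000000 + 9.070425 + 56.995209 = 126.065634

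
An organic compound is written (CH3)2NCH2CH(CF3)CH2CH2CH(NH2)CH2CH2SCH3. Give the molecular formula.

C11H23F3N2S

Atom tally by fragment:
  (CH3)2NCH2 → C:3 H:8 N:1
  CH(CF3) → C:2 H:1 F:3
  CH2 → C:1 H:2
  CH2 → C:1 H:2
  CH(NH2) → C:1 H:3 N:1
  CH2 → C:1 H:2
  CH2SCH3 → C:2 H:5 S:1
Element totals:
  C: 11
  H: 23
  F: 3
  N: 2
  S: 1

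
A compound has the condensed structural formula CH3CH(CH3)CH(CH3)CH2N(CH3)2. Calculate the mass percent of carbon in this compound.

Atom tally by fragment:
  CH3 → C:1 H:3
  CH(CH3) → C:2 H:4
  CH(CH3) → C:2 H:4
  CH2N(CH3)2 → C:3 H:8 N:1
Element totals:
  C: 8
  H: 19
  N: 1
Molecular formula: C8H19N.
Molar mass = 129.247 g/mol.
Mass from C: 8 × 12.011 = 96.088 g/mol.
%C = 96.088 / 129.247 × 100 = 74.34%.

74.34%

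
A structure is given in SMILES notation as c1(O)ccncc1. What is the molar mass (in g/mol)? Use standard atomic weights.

Atom tally by fragment:
  pyridine ring core → C:5 H:5 N:1
  (− 1 ring H displaced by substituents)
  + OH → O:1 H:1
Element totals:
  C: 5
  H: 5
  N: 1
  O: 1
Molecular formula: C5H5NO.
  M = 5(12.011) + 5(1.008) + 14.007 + 15.999
    = 60.055 + 5.040 + 14.007 + 15.999 = 95.101

95.10 g/mol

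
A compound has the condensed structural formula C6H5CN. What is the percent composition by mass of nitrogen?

Element totals:
  C: 7
  H: 5
  N: 1
Molecular formula: C7H5N.
Molar mass = 103.124 g/mol.
Mass from N: 1 × 14.007 = 14.007 g/mol.
%N = 14.007 / 103.124 × 100 = 13.58%.

13.58%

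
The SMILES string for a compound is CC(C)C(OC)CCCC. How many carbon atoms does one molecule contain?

Atom tally by fragment:
  CH3 → C:1 H:3
  CH(CH3) → C:2 H:4
  CH(OCH3) → C:2 H:4 O:1
  CH2 → C:1 H:2
  CH2 → C:1 H:2
  CH2 → C:1 H:2
  CH3 → C:1 H:3
Element totals:
  C: 9
  H: 20
  O: 1

9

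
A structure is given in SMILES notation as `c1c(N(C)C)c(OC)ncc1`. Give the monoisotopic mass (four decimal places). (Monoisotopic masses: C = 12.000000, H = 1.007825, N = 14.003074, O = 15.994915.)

Atom tally by fragment:
  pyridine ring core → C:5 H:5 N:1
  (− 2 ring H displaced by substituents)
  + N(CH3)2 → N:1 C:2 H:6
  + OCH3 → C:1 H:3 O:1
Element totals:
  C: 8
  H: 12
  N: 2
  O: 1
Molecular formula: C8H12N2O.
  M = 8(12.0) + 12(1.007825) + 2(14.003074) + 15.994915
    = 96.000000 + 12.093900 + 28.006148 + 15.994915 = 152.094963

152.0950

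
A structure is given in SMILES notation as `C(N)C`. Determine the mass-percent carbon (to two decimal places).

53.28%

Atom tally by fragment:
  H2NCH2 → C:1 H:4 N:1
  CH3 → C:1 H:3
Element totals:
  C: 2
  H: 7
  N: 1
Molecular formula: C2H7N.
Molar mass = 45.085 g/mol.
Mass from C: 2 × 12.011 = 24.022 g/mol.
%C = 24.022 / 45.085 × 100 = 53.28%.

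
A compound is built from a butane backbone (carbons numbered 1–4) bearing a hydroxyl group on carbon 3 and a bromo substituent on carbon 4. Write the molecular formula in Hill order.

C4H9BrO

Atom tally by fragment:
  CH3 → C:1 H:3
  CH2 → C:1 H:2
  CH(OH) → C:1 H:2 O:1
  CH2Br → C:1 H:2 Br:1
Element totals:
  C: 4
  H: 9
  Br: 1
  O: 1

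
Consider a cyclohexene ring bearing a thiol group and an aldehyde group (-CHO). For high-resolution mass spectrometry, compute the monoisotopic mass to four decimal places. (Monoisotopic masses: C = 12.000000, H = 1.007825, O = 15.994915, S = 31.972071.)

Atom tally by fragment:
  cyclohexene ring core → C:6 H:10
  (− 2 ring H displaced by substituents)
  + SH → S:1 H:1
  + CHO → C:1 H:1 O:1
Element totals:
  C: 7
  H: 10
  O: 1
  S: 1
Molecular formula: C7H10OS.
  M = 7(12.0) + 10(1.007825) + 15.994915 + 31.972071
    = 84.000000 + 10.078250 + 15.994915 + 31.972071 = 142.045236

142.0452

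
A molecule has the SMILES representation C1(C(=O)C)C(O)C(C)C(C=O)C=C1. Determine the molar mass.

Atom tally by fragment:
  cyclohexene ring core → C:6 H:10
  (− 4 ring H displaced by substituents)
  + COCH3 → C:2 H:3 O:1
  + OH → O:1 H:1
  + CH3 → C:1 H:3
  + CHO → C:1 H:1 O:1
Element totals:
  C: 10
  H: 14
  O: 3
Molecular formula: C10H14O3.
  M = 10(12.011) + 14(1.008) + 3(15.999)
    = 120.110 + 14.112 + 47.997 = 182.219

182.22 g/mol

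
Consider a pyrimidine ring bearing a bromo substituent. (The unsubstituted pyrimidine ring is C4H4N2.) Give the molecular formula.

C4H3BrN2

Atom tally by fragment:
  pyrimidine ring core → C:4 H:4 N:2
  (− 1 ring H displaced by substituents)
  + Br → Br:1
Element totals:
  C: 4
  H: 3
  Br: 1
  N: 2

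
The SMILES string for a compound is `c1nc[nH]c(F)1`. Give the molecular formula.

Atom tally by fragment:
  imidazole ring core → C:3 H:4 N:2
  (− 1 ring H displaced by substituents)
  + F → F:1
Element totals:
  C: 3
  H: 3
  F: 1
  N: 2

C3H3FN2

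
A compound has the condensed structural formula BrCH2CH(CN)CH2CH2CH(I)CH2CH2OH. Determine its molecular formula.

Element totals:
  C: 8
  H: 13
  Br: 1
  I: 1
  N: 1
  O: 1

C8H13BrINO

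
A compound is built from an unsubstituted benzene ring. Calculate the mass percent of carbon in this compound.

Atom tally by fragment:
  benzene ring core → C:6 H:6
Element totals:
  C: 6
  H: 6
Molecular formula: C6H6.
Molar mass = 78.114 g/mol.
Mass from C: 6 × 12.011 = 72.066 g/mol.
%C = 72.066 / 78.114 × 100 = 92.26%.

92.26%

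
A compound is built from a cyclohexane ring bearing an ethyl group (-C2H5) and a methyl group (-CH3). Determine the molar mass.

Atom tally by fragment:
  cyclohexane ring core → C:6 H:12
  (− 2 ring H displaced by substituents)
  + C2H5 → C:2 H:5
  + CH3 → C:1 H:3
Element totals:
  C: 9
  H: 18
Molecular formula: C9H18.
  M = 9(12.011) + 18(1.008)
    = 108.099 + 18.144 = 126.243

126.24 g/mol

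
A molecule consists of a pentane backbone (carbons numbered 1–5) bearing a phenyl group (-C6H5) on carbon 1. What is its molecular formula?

C11H16

Atom tally by fragment:
  C6H5CH2 → C:7 H:7
  CH2 → C:1 H:2
  CH2 → C:1 H:2
  CH2 → C:1 H:2
  CH3 → C:1 H:3
Element totals:
  C: 11
  H: 16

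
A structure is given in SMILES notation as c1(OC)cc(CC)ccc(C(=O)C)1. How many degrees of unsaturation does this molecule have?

5

Atom tally by fragment:
  benzene ring core → C:6 H:6
  (− 3 ring H displaced by substituents)
  + OCH3 → C:1 H:3 O:1
  + C2H5 → C:2 H:5
  + COCH3 → C:2 H:3 O:1
Element totals:
  C: 11
  H: 14
  O: 2
Molecular formula: C11H14O2.
DoU = (2C + 2 + N − H − X) / 2 = (2·11 + 2 + 0 − 14 − 0) / 2 = 5.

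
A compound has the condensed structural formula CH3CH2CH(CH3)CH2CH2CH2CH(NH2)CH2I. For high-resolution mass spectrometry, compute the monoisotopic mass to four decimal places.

269.0640

Atom tally by fragment:
  CH3 → C:1 H:3
  CH2 → C:1 H:2
  CH(CH3) → C:2 H:4
  CH2 → C:1 H:2
  CH2 → C:1 H:2
  CH2 → C:1 H:2
  CH(NH2) → C:1 H:3 N:1
  CH2I → C:1 H:2 I:1
Element totals:
  C: 9
  H: 20
  I: 1
  N: 1
Molecular formula: C9H20IN.
  M = 9(12.0) + 20(1.007825) + 126.904472 + 14.003074
    = 108.000000 + 20.156500 + 126.904472 + 14.003074 = 269.064046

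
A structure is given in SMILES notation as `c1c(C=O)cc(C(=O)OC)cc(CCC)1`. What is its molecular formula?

C12H14O3

Atom tally by fragment:
  benzene ring core → C:6 H:6
  (− 3 ring H displaced by substituents)
  + CHO → C:1 H:1 O:1
  + COOCH3 → C:2 H:3 O:2
  + CH2CH2CH3 → C:3 H:7
Element totals:
  C: 12
  H: 14
  O: 3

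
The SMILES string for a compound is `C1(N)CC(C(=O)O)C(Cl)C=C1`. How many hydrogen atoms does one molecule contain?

Atom tally by fragment:
  cyclohexene ring core → C:6 H:10
  (− 3 ring H displaced by substituents)
  + NH2 → N:1 H:2
  + COOH → C:1 H:1 O:2
  + Cl → Cl:1
Element totals:
  C: 7
  H: 10
  Cl: 1
  N: 1
  O: 2

10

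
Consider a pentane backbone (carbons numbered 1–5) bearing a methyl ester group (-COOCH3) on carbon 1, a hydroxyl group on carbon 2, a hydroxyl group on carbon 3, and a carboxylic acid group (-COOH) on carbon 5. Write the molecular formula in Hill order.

Atom tally by fragment:
  CH3OOCCH2 → C:3 H:5 O:2
  CH(OH) → C:1 H:2 O:1
  CH(OH) → C:1 H:2 O:1
  CH2 → C:1 H:2
  CH2COOH → C:2 H:3 O:2
Element totals:
  C: 8
  H: 14
  O: 6

C8H14O6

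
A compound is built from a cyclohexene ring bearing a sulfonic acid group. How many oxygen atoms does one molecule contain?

Atom tally by fragment:
  cyclohexene ring core → C:6 H:10
  (− 1 ring H displaced by substituents)
  + SO3H → S:1 O:3 H:1
Element totals:
  C: 6
  H: 10
  O: 3
  S: 1

3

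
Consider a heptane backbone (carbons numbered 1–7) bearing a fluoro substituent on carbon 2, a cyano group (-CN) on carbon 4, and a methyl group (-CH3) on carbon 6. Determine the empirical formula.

Atom tally by fragment:
  CH3 → C:1 H:3
  CH(F) → C:1 H:1 F:1
  CH2 → C:1 H:2
  CH(CN) → C:2 H:1 N:1
  CH2 → C:1 H:2
  CH(CH3) → C:2 H:4
  CH3 → C:1 H:3
Element totals:
  C: 9
  H: 16
  F: 1
  N: 1
Molecular formula: C9H16FN.
gcd of subscripts (9, 1, 16, 1) = 1, so the empirical formula equals the molecular formula.

C9H16FN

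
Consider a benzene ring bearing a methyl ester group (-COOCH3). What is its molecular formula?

C8H8O2

Atom tally by fragment:
  benzene ring core → C:6 H:6
  (− 1 ring H displaced by substituents)
  + COOCH3 → C:2 H:3 O:2
Element totals:
  C: 8
  H: 8
  O: 2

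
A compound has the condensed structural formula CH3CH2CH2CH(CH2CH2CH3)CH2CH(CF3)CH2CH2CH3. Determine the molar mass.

Element totals:
  C: 13
  H: 25
  F: 3
Molecular formula: C13H25F3.
  M = 13(12.011) + 25(1.008) + 3(18.998)
    = 156.143 + 25.200 + 56.994 = 238.337

238.34 g/mol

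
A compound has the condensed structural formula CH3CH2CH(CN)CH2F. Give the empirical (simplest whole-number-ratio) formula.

Atom tally by fragment:
  CH3 → C:1 H:3
  CH2 → C:1 H:2
  CH(CN) → C:2 H:1 N:1
  CH2F → C:1 H:2 F:1
Element totals:
  C: 5
  H: 8
  F: 1
  N: 1
Molecular formula: C5H8FN.
gcd of subscripts (5, 1, 8, 1) = 1, so the empirical formula equals the molecular formula.

C5H8FN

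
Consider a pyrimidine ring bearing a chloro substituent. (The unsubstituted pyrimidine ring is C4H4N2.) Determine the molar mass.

Atom tally by fragment:
  pyrimidine ring core → C:4 H:4 N:2
  (− 1 ring H displaced by substituents)
  + Cl → Cl:1
Element totals:
  C: 4
  H: 3
  Cl: 1
  N: 2
Molecular formula: C4H3ClN2.
  M = 4(12.011) + 3(1.008) + 35.45 + 2(14.007)
    = 48.044 + 3.024 + 35.450 + 28.014 = 114.532

114.53 g/mol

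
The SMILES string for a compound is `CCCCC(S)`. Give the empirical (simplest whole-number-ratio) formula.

C5H12S

Atom tally by fragment:
  CH3 → C:1 H:3
  CH2 → C:1 H:2
  CH2 → C:1 H:2
  CH2 → C:1 H:2
  CH2SH → C:1 H:3 S:1
Element totals:
  C: 5
  H: 12
  S: 1
Molecular formula: C5H12S.
gcd of subscripts (5, 12, 1) = 1, so the empirical formula equals the molecular formula.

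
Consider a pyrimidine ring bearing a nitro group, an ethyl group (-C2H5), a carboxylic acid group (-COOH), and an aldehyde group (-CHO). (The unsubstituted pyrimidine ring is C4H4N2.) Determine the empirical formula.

Atom tally by fragment:
  pyrimidine ring core → C:4 H:4 N:2
  (− 4 ring H displaced by substituents)
  + NO2 → N:1 O:2
  + C2H5 → C:2 H:5
  + COOH → C:1 H:1 O:2
  + CHO → C:1 H:1 O:1
Element totals:
  C: 8
  H: 7
  N: 3
  O: 5
Molecular formula: C8H7N3O5.
gcd of subscripts (8, 7, 3, 5) = 1, so the empirical formula equals the molecular formula.

C8H7N3O5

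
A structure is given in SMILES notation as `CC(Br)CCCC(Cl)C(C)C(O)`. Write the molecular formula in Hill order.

C9H18BrClO

Atom tally by fragment:
  CH3 → C:1 H:3
  CH(Br) → C:1 H:1 Br:1
  CH2 → C:1 H:2
  CH2 → C:1 H:2
  CH2 → C:1 H:2
  CH(Cl) → C:1 H:1 Cl:1
  CH(CH3) → C:2 H:4
  CH2OH → C:1 H:3 O:1
Element totals:
  C: 9
  H: 18
  Br: 1
  Cl: 1
  O: 1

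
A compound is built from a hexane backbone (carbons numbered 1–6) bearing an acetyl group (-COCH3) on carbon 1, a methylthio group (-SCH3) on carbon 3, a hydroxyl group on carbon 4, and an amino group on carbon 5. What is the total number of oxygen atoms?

Atom tally by fragment:
  CH3COCH2 → C:3 H:5 O:1
  CH2 → C:1 H:2
  CH(SCH3) → C:2 H:4 S:1
  CH(OH) → C:1 H:2 O:1
  CH(NH2) → C:1 H:3 N:1
  CH3 → C:1 H:3
Element totals:
  C: 9
  H: 19
  N: 1
  O: 2
  S: 1

2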